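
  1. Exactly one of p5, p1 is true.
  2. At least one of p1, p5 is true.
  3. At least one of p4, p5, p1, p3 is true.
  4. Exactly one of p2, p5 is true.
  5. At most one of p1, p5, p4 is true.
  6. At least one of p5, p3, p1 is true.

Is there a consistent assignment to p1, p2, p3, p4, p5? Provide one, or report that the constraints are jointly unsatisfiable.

p1=T, p2=T, p3=F, p4=F, p5=F

  (1) {p5, p1}: 1 true — exactly one ✓
  (2) {p1, p5}: 1 true — at least one ✓
  (3) {p4, p5, p1, p3}: 1 true — at least one ✓
  (4) {p2, p5}: 1 true — exactly one ✓
  (5) {p1, p5, p4}: 1 true — at most one ✓
  (6) {p5, p3, p1}: 1 true — at least one ✓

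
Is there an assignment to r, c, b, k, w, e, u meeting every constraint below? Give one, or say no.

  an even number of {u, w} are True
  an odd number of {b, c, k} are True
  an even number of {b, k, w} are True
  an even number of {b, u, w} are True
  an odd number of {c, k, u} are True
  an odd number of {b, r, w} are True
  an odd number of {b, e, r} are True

r = True, c = True, b = False, k = False, w = False, e = False, u = False

{u, w}: 0 true → even ✓
{b, c, k}: 1 true → odd ✓
{b, k, w}: 0 true → even ✓
{b, u, w}: 0 true → even ✓
{c, k, u}: 1 true → odd ✓
{b, r, w}: 1 true → odd ✓
{b, e, r}: 1 true → odd ✓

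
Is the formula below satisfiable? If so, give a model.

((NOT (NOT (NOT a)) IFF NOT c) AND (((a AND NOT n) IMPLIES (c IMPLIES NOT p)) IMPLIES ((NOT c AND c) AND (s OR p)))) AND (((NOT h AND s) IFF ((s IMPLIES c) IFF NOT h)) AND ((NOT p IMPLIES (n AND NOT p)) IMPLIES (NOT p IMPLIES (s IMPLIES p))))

n=F, s=T, h=F, c=T, p=T, a=T

  (NOT (NOT (NOT a)) IFF NOT c) AND (((a AND NOT n) IMPLIES (c IMPLIES NOT p)) IMPLIES ((NOT c AND c) AND (s OR p))) = True
    NOT (NOT (NOT a)) IFF NOT c = True
      NOT (NOT (NOT a)) = False
        NOT (NOT a) = True
          NOT a = False
      NOT c = False
    ((a AND NOT n) IMPLIES (c IMPLIES NOT p)) IMPLIES ((NOT c AND c) AND (s OR p)) = True
      (a AND NOT n) IMPLIES (c IMPLIES NOT p) = False
        a AND NOT n = True
          NOT n = True
        c IMPLIES NOT p = False
          NOT p = False
      (NOT c AND c) AND (s OR p) = False
        NOT c AND c = False
          NOT c = False
        s OR p = True
  ((NOT h AND s) IFF ((s IMPLIES c) IFF NOT h)) AND ((NOT p IMPLIES (n AND NOT p)) IMPLIES (NOT p IMPLIES (s IMPLIES p))) = True
    (NOT h AND s) IFF ((s IMPLIES c) IFF NOT h) = True
      NOT h AND s = True
        NOT h = True
      (s IMPLIES c) IFF NOT h = True
        s IMPLIES c = True
        NOT h = True
    (NOT p IMPLIES (n AND NOT p)) IMPLIES (NOT p IMPLIES (s IMPLIES p)) = True
      NOT p IMPLIES (n AND NOT p) = True
        NOT p = False
        n AND NOT p = False
          NOT p = False
      NOT p IMPLIES (s IMPLIES p) = True
        NOT p = False
        s IMPLIES p = True
Both conjuncts True, so the formula holds.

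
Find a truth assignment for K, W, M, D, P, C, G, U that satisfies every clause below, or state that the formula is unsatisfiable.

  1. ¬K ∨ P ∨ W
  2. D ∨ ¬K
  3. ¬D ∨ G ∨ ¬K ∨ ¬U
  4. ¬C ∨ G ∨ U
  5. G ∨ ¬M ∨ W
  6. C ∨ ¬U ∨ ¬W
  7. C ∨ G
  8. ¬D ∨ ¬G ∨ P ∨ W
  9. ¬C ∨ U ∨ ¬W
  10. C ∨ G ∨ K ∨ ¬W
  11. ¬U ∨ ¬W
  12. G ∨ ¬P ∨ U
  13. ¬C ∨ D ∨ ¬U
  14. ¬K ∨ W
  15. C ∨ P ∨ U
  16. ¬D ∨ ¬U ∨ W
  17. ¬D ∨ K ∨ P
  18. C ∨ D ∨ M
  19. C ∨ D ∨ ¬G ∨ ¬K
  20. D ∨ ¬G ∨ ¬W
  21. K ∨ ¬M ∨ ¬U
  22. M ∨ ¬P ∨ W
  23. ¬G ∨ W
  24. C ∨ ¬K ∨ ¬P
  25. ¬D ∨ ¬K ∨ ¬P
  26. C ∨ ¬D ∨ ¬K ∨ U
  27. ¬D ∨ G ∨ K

K: False; W: True; M: False; D: True; P: True; C: False; G: True; U: False

Try K = True:
  (D ∨ ¬K) forces D = True.
  (¬K ∨ W) forces W = True.
  (¬U ∨ ¬W) forces U = False.
  (¬C ∨ U ∨ ¬W) forces C = False.
  clause (C ∨ ¬D ∨ ¬K ∨ U) is falsified — backtrack.
So K = False.
Set W = True.
  then (¬U ∨ ¬W) forces U = False.
  then (¬C ∨ U ∨ ¬W) forces C = False.
  then (C ∨ G ∨ K ∨ ¬W) forces G = True.
  then (C ∨ P ∨ U) forces P = True.
  then (D ∨ ¬G ∨ ¬W) forces D = True.
Set M = False.
All clauses satisfied.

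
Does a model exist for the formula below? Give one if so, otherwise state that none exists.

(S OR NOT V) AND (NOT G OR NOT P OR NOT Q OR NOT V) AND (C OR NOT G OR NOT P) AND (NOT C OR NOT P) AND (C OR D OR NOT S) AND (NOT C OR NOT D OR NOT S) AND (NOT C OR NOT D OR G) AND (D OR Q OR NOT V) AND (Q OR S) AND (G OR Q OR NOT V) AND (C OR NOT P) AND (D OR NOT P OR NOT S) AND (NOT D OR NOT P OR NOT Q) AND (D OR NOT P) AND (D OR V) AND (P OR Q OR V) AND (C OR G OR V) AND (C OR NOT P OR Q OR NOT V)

Set C = False.
  then (C OR NOT P) forces P = False.
Set G = False.
  then (C OR G OR V) forces V = True.
  then (S OR NOT V) forces S = True.
  then (C OR D OR NOT S) forces D = True.
  then (G OR Q OR NOT V) forces Q = True.
All clauses satisfied.

C = False, G = False, Q = True, S = True, P = False, D = True, V = True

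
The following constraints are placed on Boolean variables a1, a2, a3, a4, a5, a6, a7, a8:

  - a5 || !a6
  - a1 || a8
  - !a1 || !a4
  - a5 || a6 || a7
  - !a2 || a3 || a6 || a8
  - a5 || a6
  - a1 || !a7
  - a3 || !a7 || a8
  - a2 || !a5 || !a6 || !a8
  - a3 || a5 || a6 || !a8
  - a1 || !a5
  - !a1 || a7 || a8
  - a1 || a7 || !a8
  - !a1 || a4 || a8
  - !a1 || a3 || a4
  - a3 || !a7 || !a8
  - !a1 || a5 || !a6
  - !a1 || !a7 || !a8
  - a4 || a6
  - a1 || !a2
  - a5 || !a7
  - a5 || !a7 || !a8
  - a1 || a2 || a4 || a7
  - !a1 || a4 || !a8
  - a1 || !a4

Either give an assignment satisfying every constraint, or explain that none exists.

Case a1 = True:
  (!a1 || !a4) forces a4 = False.
  (!a1 || a4 || a8) forces a8 = True.
  Clause (!a1 || a4 || !a8) is falsified — contradiction.
Case a1 = False:
  (a1 || a8) forces a8 = True.
  (a1 || !a7) forces a7 = False.
  Clause (a1 || a7 || !a8) is falsified — contradiction.
Both cases fail, so the formula is unsatisfiable.

UNSATISFIABLE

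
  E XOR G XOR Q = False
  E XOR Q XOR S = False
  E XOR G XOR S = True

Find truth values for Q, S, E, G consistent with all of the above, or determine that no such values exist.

Q: True; S: False; E: True; G: False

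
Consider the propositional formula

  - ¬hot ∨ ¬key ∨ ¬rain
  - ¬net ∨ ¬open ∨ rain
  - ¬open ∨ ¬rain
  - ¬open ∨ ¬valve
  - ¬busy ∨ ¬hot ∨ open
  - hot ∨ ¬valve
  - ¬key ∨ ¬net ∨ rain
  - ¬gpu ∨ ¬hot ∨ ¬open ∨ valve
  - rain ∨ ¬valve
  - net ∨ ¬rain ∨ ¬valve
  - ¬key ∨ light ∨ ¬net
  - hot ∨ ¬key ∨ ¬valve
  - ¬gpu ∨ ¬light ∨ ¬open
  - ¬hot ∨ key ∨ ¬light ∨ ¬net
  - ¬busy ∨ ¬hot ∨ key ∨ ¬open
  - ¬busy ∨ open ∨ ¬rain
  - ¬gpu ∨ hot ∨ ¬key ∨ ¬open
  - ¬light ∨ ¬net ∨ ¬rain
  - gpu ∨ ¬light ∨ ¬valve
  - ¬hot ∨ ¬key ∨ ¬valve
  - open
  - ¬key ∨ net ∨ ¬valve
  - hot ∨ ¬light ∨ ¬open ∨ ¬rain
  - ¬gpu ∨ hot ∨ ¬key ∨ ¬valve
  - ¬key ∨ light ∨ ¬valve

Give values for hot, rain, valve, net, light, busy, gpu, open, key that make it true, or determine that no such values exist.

hot: True, rain: False, valve: False, net: False, light: False, busy: False, gpu: False, open: True, key: False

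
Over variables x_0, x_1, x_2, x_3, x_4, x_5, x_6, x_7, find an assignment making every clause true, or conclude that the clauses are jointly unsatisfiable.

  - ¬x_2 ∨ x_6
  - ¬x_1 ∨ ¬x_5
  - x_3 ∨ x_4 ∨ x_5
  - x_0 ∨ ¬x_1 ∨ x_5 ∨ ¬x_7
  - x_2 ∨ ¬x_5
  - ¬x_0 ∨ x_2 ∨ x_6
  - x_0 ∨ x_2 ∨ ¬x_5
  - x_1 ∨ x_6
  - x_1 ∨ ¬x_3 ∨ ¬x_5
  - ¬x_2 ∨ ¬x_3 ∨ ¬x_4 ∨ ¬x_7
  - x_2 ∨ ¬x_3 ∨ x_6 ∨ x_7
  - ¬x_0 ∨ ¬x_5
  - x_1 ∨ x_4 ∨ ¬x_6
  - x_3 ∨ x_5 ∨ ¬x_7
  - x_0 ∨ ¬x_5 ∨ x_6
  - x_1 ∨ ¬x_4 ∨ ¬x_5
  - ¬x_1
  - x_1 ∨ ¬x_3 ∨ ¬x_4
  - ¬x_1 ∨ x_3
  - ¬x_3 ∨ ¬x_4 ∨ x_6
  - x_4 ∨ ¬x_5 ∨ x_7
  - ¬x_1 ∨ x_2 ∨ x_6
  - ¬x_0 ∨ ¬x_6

x_0=F, x_1=F, x_2=T, x_3=F, x_4=T, x_5=F, x_6=T, x_7=F

Unit clause (¬x_1) forces x_1 = False.
In (x_1 ∨ x_6) only x_6 is left, so x_6 = True.
In (x_1 ∨ x_4 ∨ ¬x_6) only x_4 is left, so x_4 = True.
In (x_1 ∨ ¬x_4 ∨ ¬x_5) only ¬x_5 is left, so x_5 = False.
In (x_1 ∨ ¬x_3 ∨ ¬x_4) only ¬x_3 is left, so x_3 = False.
In (¬x_0 ∨ ¬x_6) only ¬x_0 is left, so x_0 = False.
In (x_3 ∨ x_5 ∨ ¬x_7) only ¬x_7 is left, so x_7 = False.
Set x_2 = True.
All clauses satisfied.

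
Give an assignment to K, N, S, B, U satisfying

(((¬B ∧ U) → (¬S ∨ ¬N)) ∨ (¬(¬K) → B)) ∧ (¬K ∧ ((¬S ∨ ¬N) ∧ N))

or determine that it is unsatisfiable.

K = False; N = True; S = False; B = False; U = False

  ((¬B ∧ U) → (¬S ∨ ¬N)) ∨ (¬(¬K) → B) = True
    (¬B ∧ U) → (¬S ∨ ¬N) = True
      ¬B ∧ U = False
        ¬B = True
      ¬S ∨ ¬N = True
        ¬S = True
        ¬N = False
    ¬(¬K) → B = True
      ¬(¬K) = False
        ¬K = True
  ¬K ∧ ((¬S ∨ ¬N) ∧ N) = True
    ¬K = True
    (¬S ∨ ¬N) ∧ N = True
      ¬S ∨ ¬N = True
        ¬S = True
        ¬N = False
Both conjuncts True, so the formula holds.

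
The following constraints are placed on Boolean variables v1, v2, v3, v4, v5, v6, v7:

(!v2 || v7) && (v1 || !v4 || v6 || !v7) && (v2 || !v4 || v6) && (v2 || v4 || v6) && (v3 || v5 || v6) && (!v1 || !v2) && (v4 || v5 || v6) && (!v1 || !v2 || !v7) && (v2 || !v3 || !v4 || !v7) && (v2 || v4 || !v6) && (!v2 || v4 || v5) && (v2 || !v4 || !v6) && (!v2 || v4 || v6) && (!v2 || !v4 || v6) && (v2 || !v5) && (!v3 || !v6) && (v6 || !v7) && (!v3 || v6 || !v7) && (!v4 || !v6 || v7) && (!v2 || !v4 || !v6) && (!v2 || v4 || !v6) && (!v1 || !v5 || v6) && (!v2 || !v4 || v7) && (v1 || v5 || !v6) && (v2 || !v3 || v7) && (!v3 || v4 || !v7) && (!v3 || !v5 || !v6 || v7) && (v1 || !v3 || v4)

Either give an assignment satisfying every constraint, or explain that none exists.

The formula is unsatisfiable.

Case v2 = True:
  (!v2 || v7) forces v7 = True.
  (!v1 || !v2) forces v1 = False.
  (v6 || !v7) forces v6 = True.
  (!v3 || !v6) forces v3 = False.
  (!v2 || !v4 || !v6) forces v4 = False.
  Clause (!v2 || v4 || !v6) is falsified — contradiction.
Case v2 = False:
  (v2 || !v5) forces v5 = False.
  If v6 = True:
    (v2 || v4 || !v6) forces v4 = True.
    clause (v2 || !v4 || !v6) is falsified.
  If v6 = False:
    (v2 || !v4 || v6) forces v4 = False.
    clause (v2 || v4 || v6) is falsified.
  Every sub-case reaches a contradiction.
Both cases fail, so the formula is unsatisfiable.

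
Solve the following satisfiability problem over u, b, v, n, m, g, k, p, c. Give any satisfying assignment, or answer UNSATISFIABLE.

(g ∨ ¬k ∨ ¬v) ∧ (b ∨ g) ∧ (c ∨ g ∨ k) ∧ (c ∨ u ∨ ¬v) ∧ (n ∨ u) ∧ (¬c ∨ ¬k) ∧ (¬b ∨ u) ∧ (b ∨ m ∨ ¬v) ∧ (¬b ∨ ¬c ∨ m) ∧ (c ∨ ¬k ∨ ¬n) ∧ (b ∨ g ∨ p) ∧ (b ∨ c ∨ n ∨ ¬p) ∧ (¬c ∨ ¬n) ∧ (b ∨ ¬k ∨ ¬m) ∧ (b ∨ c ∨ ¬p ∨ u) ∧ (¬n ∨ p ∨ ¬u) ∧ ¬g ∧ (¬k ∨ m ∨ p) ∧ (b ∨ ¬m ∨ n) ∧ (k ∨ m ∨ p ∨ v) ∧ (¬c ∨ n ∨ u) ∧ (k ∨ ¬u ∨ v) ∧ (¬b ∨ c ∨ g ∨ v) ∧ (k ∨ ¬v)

Case v = True:
  (¬g) forces g = False.
  (g ∨ ¬k ∨ ¬v) forces k = False.
  Clause (k ∨ ¬v) is falsified — contradiction.
Case v = False:
  (¬g) forces g = False.
  (b ∨ g) forces b = True.
  (¬b ∨ u) forces u = True.
  (k ∨ ¬u ∨ v) forces k = True.
  (¬c ∨ ¬k) forces c = False.
  Clause (¬b ∨ c ∨ g ∨ v) is falsified — contradiction.
Both cases fail, so the formula is unsatisfiable.

The formula is unsatisfiable.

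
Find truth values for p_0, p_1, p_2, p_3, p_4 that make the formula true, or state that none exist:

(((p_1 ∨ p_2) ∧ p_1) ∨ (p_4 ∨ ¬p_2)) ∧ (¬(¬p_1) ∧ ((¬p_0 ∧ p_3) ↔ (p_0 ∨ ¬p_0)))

p_0=F, p_1=T, p_2=F, p_3=T, p_4=T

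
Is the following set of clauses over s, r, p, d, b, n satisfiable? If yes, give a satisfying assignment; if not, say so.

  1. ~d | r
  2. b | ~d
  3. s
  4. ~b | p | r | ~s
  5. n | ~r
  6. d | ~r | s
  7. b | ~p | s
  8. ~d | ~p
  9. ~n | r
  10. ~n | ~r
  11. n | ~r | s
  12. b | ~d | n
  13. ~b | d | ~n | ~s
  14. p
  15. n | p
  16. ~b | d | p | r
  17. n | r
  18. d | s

Case n = True:
  (s) forces s = True.
  (~n | r) forces r = True.
  Clause (~n | ~r) is falsified — contradiction.
Case n = False:
  (s) forces s = True.
  (n | ~r) forces r = False.
  Clause (n | r) is falsified — contradiction.
Both cases fail, so the formula is unsatisfiable.

Unsatisfiable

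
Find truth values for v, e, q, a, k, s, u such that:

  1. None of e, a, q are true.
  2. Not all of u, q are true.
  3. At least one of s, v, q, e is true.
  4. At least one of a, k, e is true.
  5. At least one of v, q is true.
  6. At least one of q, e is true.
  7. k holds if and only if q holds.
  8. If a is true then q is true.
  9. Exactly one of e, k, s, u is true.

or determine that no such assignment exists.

Unsatisfiable — no assignment works.

Case q = True:
  Constraint (1) is violated (q=T) — contradiction.
Case q = False:
  (1) forces e = False.
  Constraint (6) is violated (q=F, e=F) — contradiction.
Both cases fail — unsatisfiable.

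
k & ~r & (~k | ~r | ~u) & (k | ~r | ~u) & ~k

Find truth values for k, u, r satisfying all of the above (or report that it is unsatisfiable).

The formula is unsatisfiable.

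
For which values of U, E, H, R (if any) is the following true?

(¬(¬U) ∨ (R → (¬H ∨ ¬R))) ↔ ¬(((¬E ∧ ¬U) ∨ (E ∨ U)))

U = False, E = True, H = True, R = True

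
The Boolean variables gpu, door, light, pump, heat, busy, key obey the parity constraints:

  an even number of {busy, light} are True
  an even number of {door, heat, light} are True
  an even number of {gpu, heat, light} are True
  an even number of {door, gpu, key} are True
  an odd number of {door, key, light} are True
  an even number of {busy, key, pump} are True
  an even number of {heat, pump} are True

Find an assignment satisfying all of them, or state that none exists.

gpu = False; door = False; light = True; pump = True; heat = True; busy = True; key = False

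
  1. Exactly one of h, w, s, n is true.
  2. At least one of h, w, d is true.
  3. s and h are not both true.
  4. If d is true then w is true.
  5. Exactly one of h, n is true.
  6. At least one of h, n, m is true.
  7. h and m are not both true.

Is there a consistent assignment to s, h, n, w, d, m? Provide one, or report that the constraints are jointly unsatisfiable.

s=F, h=T, n=F, w=F, d=F, m=F

  (1) {h, w, s, n}: 1 true — exactly one ✓
  (2) {h, w, d}: 1 true — at least one ✓
  (3) s=F, h=T — not both ✓
  (4) d=F ⇒ w: vacuous ✓
  (5) {h, n}: 1 true — exactly one ✓
  (6) {h, n, m}: 1 true — at least one ✓
  (7) h=T, m=F — not both ✓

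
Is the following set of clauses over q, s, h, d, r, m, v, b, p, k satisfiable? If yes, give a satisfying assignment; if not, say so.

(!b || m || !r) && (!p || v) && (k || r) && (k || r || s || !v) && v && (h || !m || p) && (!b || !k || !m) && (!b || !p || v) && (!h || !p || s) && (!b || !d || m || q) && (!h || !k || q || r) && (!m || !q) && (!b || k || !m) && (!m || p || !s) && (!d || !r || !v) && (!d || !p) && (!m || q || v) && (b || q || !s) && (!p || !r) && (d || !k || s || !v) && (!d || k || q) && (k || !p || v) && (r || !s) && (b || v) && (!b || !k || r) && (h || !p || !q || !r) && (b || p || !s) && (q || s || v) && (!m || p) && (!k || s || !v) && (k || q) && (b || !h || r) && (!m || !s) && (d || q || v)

q = True; s = False; h = False; d = False; r = True; m = False; v = True; b = False; p = False; k = False

Unit clause (v) forces v = True.
Set q = True.
  then (!m || !q) forces m = False.
Try s = True:
  (r || !s) forces r = True.
  (!b || m || !r) forces b = False.
  (!d || !r || !v) forces d = False.
  (!p || !r) forces p = False.
  clause (b || p || !s) is falsified — backtrack.
So s = False.
  then (!k || s || !v) forces k = False.
  then (k || r) forces r = True.
  then (!d || !r || !v) forces d = False.
  then (!p || !r) forces p = False.
  then (!b || m || !r) forces b = False.
Set h = False.
All clauses satisfied.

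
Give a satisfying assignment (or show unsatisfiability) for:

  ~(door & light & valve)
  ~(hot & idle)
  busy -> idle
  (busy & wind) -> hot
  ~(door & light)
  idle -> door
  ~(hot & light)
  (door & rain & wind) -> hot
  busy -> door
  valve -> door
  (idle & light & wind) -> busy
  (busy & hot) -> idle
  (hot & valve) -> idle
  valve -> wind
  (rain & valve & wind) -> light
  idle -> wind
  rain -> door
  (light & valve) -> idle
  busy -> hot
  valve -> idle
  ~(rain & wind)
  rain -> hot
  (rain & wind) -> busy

door: True, wind: False, idle: False, rain: True, hot: True, light: False, valve: False, busy: False

Set door = True.
  then (~door | ~light) forces light = False.
Set wind = False.
  then (~idle | wind) forces idle = False.
  then (~busy | idle) forces busy = False.
  then (~valve | wind) forces valve = False.
Set rain = True.
  then (hot | ~rain) forces hot = True.
All clauses satisfied.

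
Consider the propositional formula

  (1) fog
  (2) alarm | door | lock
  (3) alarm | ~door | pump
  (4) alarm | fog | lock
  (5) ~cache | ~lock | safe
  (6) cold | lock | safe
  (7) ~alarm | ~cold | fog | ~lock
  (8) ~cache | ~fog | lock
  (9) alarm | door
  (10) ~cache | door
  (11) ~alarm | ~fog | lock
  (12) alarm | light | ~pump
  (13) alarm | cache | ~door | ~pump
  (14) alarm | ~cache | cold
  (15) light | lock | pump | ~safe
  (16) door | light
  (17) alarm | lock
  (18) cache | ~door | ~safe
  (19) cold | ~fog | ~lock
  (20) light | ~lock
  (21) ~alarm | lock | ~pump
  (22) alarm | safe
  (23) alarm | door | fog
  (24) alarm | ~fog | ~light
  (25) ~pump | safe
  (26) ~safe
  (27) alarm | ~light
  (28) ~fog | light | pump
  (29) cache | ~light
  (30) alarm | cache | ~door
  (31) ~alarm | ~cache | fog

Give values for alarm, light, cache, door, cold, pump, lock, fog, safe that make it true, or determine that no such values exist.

Case fog = True:
  (~safe) forces safe = False.
  (alarm | safe) forces alarm = True.
  (~alarm | ~fog | lock) forces lock = True.
  (~cache | ~lock | safe) forces cache = False.
  (cold | ~fog | ~lock) forces cold = True.
  (light | ~lock) forces light = True.
  Clause (cache | ~light) is falsified — contradiction.
Case fog = False:
  Clause (fog) is falsified — contradiction.
Both cases fail, so the formula is unsatisfiable.

UNSATISFIABLE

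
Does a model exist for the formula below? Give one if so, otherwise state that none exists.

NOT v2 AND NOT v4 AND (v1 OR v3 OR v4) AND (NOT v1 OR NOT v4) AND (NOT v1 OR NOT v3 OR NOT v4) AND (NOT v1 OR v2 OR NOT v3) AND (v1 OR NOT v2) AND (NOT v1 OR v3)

v1=F, v2=F, v3=T, v4=F

Unit clause (NOT v2) forces v2 = False.
Unit clause (NOT v4) forces v4 = False.
Try v1 = True:
  (NOT v1 OR v2 OR NOT v3) forces v3 = False.
  clause (NOT v1 OR v3) is falsified — backtrack.
So v1 = False.
  then (v1 OR v3 OR v4) forces v3 = True.
Check each clause:
  (NOT v2): NOT v2 holds.
  (NOT v4): NOT v4 holds.
  (v1 OR v3 OR v4): v3 holds.
  (NOT v1 OR NOT v4): NOT v1 holds.
  (NOT v1 OR NOT v3 OR NOT v4): NOT v1 holds.
  (NOT v1 OR v2 OR NOT v3): NOT v1 holds.
  (v1 OR NOT v2): NOT v2 holds.
  (NOT v1 OR v3): NOT v1 holds.
All clauses satisfied.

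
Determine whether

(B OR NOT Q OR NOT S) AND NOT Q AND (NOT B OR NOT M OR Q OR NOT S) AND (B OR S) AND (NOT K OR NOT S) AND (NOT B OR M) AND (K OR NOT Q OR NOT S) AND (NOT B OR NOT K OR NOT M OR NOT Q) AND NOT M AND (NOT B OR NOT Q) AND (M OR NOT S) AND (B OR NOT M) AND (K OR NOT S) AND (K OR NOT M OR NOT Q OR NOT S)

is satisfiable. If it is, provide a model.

Case Q = True:
  Clause (NOT Q) is falsified — contradiction.
Case Q = False:
  (NOT M) forces M = False.
  (NOT B OR M) forces B = False.
  (B OR S) forces S = True.
  Clause (M OR NOT S) is falsified — contradiction.
Both cases fail, so the formula is unsatisfiable.

No satisfying assignment exists.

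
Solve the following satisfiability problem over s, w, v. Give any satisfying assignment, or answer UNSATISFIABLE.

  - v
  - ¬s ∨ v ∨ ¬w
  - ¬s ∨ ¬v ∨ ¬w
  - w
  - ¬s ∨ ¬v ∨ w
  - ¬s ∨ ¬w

Unit clause (v) forces v = True.
Unit clause (w) forces w = True.
In (¬s ∨ ¬w) only ¬s is left, so s = False.
All clauses satisfied.

s: False, w: True, v: True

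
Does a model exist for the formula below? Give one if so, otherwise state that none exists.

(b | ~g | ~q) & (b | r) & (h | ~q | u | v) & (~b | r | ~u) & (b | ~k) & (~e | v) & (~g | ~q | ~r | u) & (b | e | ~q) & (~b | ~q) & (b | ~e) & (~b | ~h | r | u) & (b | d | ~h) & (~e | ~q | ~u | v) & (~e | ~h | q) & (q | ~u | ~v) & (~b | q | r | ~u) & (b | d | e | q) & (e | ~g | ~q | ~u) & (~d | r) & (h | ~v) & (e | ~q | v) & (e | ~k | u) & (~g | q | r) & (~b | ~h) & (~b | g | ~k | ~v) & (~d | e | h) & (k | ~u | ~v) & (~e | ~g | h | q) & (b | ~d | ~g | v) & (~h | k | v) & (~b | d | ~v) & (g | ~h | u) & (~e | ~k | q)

d = False; q = False; h = False; r = True; b = True; e = False; g = False; v = False; k = True; u = True

Set d = False.
Set q = False.
Set h = False.
  then (h | ~v) forces v = False.
  then (~e | v) forces e = False.
  then (b | d | e | q) forces b = True.
Set r = True.
Set g = False.
Set k = True.
  then (e | ~k | u) forces u = True.
All clauses satisfied.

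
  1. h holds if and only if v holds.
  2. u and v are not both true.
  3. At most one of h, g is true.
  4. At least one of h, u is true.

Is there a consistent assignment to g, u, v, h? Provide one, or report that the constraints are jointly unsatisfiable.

g: False, u: True, v: False, h: False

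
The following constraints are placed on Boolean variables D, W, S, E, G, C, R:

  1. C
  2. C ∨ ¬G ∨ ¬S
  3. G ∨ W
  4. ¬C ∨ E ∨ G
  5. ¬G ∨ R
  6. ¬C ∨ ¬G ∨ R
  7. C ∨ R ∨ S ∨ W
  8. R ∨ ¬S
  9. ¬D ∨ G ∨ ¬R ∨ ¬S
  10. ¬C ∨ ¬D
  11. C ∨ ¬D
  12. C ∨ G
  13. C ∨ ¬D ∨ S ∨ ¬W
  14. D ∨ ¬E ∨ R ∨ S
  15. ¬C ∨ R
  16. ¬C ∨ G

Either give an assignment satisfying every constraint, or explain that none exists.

D=F, W=F, S=F, E=F, G=T, C=T, R=T

Unit clause (C) forces C = True.
In (¬C ∨ ¬D) only ¬D is left, so D = False.
In (¬C ∨ R) only R is left, so R = True.
In (¬C ∨ G) only G is left, so G = True.
Set W = False.
Set S = False.
Set E = False.
All clauses satisfied.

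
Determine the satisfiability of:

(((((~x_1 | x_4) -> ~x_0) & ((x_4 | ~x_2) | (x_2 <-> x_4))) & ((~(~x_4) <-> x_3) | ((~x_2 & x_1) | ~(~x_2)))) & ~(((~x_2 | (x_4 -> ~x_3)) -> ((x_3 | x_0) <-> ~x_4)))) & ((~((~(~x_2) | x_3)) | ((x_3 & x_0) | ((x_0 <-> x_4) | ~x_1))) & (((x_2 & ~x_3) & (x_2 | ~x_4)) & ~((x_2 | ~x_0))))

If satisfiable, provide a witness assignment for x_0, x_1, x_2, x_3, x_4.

The formula is unsatisfiable.

Case x_2 = True: the conjunct ~((x_2 | ~x_0)) becomes ~((True | ~x_0)) = False.
Case x_2 = False: the conjunct x_2 is False.
Both cases fail — unsatisfiable.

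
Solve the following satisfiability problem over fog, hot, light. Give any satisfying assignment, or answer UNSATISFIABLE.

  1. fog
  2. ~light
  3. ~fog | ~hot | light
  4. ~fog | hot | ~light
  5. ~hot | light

Unit clause (fog) forces fog = True.
Unit clause (~light) forces light = False.
In (~fog | ~hot | light) only ~hot is left, so hot = False.
All clauses satisfied.

fog = True, hot = False, light = False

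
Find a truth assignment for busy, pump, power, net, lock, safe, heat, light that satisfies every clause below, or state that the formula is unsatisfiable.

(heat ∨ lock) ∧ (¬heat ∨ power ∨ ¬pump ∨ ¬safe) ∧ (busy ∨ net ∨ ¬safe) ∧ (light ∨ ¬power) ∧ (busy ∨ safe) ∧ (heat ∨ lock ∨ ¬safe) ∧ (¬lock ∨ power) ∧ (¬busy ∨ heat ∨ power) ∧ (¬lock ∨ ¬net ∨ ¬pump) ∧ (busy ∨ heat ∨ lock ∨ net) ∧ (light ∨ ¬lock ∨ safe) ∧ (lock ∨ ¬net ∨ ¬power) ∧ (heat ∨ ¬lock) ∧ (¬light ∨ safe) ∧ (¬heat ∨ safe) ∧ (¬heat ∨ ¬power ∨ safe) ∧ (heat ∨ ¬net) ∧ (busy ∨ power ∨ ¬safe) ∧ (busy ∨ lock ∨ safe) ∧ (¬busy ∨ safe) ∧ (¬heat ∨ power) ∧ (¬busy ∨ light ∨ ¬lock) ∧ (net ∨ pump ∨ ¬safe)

Set busy = True.
  then (¬busy ∨ safe) forces safe = True.
Set pump = True.
Try power = False:
  (¬heat ∨ power ∨ ¬pump ∨ ¬safe) forces heat = False.
  clause (¬busy ∨ heat ∨ power) is falsified — backtrack.
So power = True.
  then (light ∨ ¬power) forces light = True.
Try net = True:
  (¬lock ∨ ¬net ∨ ¬pump) forces lock = False.
  clause (lock ∨ ¬net ∨ ¬power) is falsified — backtrack.
So net = False.
Set lock = True.
  then (heat ∨ ¬lock) forces heat = True.
All clauses satisfied.

busy=T; pump=T; power=T; net=F; lock=T; safe=T; heat=T; light=T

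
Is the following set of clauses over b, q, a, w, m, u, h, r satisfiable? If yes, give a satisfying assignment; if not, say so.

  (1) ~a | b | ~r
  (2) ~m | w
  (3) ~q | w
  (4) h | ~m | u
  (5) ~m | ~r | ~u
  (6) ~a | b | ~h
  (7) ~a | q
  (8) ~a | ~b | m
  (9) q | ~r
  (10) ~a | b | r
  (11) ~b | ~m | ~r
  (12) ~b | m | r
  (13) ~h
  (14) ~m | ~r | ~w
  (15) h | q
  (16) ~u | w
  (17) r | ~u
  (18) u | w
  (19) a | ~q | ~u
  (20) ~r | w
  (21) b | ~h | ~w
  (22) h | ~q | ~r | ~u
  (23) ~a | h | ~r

b=F; q=T; a=F; w=T; m=F; u=F; h=F; r=T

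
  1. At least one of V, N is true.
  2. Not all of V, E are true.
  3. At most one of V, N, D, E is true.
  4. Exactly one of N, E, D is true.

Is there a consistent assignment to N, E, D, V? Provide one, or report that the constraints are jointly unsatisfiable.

N = True, E = False, D = False, V = False

  (1) {V, N}: 1 true — at least one ✓
  (2) {V, E}: 0/2 true — not all ✓
  (3) {V, N, D, E}: 1 true — at most one ✓
  (4) {N, E, D}: 1 true — exactly one ✓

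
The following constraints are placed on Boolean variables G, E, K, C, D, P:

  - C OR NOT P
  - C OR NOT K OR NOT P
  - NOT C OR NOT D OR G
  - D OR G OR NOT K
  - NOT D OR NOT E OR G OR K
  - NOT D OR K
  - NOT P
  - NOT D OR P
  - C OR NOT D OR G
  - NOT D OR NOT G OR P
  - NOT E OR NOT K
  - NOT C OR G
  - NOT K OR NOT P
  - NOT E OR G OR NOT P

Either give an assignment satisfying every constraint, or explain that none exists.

Unit clause (NOT P) forces P = False.
In (NOT D OR P) only NOT D is left, so D = False.
Set G = True.
Set E = True.
  then (NOT E OR NOT K) forces K = False.
Set C = True.
All clauses satisfied.

G: True, E: True, K: False, C: True, D: False, P: False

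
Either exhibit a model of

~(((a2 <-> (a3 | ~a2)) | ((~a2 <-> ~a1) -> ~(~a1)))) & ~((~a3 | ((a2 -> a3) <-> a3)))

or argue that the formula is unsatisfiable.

Unsatisfiable — no assignment works.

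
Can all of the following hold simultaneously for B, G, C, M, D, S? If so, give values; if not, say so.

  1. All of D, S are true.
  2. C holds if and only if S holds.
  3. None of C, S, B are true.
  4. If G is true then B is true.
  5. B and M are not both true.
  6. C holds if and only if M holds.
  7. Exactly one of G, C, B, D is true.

Unsatisfiable

Case S = True:
  Constraint (3) is violated (S=T) — contradiction.
Case S = False:
  Constraint (1) is violated (S=F) — contradiction.
Both cases fail — unsatisfiable.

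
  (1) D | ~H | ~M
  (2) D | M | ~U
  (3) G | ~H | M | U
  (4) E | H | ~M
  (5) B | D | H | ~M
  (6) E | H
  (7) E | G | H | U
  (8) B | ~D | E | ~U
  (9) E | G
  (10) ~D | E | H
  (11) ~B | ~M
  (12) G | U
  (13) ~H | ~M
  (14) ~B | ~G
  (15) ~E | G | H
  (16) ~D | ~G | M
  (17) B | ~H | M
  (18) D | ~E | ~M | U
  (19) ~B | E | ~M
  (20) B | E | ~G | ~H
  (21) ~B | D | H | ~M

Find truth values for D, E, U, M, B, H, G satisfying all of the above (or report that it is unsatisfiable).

D = True, E = True, U = True, M = False, B = True, H = True, G = False

Set D = True.
Try E = False:
  (E | H) forces H = True.
  (E | G) forces G = True.
  (~H | ~M) forces M = False.
  clause (~D | ~G | M) is falsified — backtrack.
So E = True.
Set U = True.
Set M = False.
  then (~D | ~G | M) forces G = False.
  then (~E | G | H) forces H = True.
  then (B | ~H | M) forces B = True.
All clauses satisfied.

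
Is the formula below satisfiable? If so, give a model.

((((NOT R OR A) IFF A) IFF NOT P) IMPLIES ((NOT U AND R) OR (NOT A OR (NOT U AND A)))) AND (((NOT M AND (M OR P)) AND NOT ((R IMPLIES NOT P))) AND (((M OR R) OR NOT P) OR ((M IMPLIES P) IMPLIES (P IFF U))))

U = True; A = True; P = True; M = False; R = True

  (((NOT R OR A) IFF A) IFF NOT P) IMPLIES ((NOT U AND R) OR (NOT A OR (NOT U AND A))) = True
    ((NOT R OR A) IFF A) IFF NOT P = False
      (NOT R OR A) IFF A = True
        NOT R OR A = True
          NOT R = False
      NOT P = False
    (NOT U AND R) OR (NOT A OR (NOT U AND A)) = False
      NOT U AND R = False
        NOT U = False
      NOT A OR (NOT U AND A) = False
        NOT A = False
        NOT U AND A = False
          NOT U = False
  ((NOT M AND (M OR P)) AND NOT ((R IMPLIES NOT P))) AND (((M OR R) OR NOT P) OR ((M IMPLIES P) IMPLIES (P IFF U))) = True
    (NOT M AND (M OR P)) AND NOT ((R IMPLIES NOT P)) = True
      NOT M AND (M OR P) = True
        NOT M = True
        M OR P = True
      NOT ((R IMPLIES NOT P)) = True
        R IMPLIES NOT P = False
          NOT P = False
    ((M OR R) OR NOT P) OR ((M IMPLIES P) IMPLIES (P IFF U)) = True
      (M OR R) OR NOT P = True
        M OR R = True
        NOT P = False
      (M IMPLIES P) IMPLIES (P IFF U) = True
        M IMPLIES P = True
        P IFF U = True
Both conjuncts True, so the formula holds.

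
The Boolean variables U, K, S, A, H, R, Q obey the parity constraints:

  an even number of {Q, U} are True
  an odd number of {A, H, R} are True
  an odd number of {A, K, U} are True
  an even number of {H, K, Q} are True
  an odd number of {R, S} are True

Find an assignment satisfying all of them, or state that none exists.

U = True, K = False, S = True, A = False, H = True, R = False, Q = True

{Q, U}: 2 true → even ✓
{A, H, R}: 1 true → odd ✓
{A, K, U}: 1 true → odd ✓
{H, K, Q}: 2 true → even ✓
{R, S}: 1 true → odd ✓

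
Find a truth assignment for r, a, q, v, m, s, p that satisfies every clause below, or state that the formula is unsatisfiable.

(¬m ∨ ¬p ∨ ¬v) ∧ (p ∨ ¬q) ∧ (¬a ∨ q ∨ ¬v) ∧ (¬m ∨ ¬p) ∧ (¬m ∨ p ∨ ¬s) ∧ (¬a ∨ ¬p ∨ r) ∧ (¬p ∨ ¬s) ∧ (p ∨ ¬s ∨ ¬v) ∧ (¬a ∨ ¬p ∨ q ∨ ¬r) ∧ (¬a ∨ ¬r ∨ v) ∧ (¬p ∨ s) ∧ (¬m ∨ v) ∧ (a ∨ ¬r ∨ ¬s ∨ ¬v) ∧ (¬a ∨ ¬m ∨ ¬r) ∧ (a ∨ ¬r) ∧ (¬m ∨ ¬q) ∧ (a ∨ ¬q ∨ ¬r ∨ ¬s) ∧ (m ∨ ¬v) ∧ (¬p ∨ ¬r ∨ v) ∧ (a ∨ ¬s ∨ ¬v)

Set r = False.
Set a = False.
Try q = True:
  (p ∨ ¬q) forces p = True.
  (¬m ∨ ¬p) forces m = False.
  (¬p ∨ ¬s) forces s = False.
  clause (¬p ∨ s) is falsified — backtrack.
So q = False.
Set v = True.
  then (m ∨ ¬v) forces m = True.
  then (a ∨ ¬s ∨ ¬v) forces s = False.
  then (¬m ∨ ¬p ∨ ¬v) forces p = False.
All clauses satisfied.

r: False, a: False, q: False, v: True, m: True, s: False, p: False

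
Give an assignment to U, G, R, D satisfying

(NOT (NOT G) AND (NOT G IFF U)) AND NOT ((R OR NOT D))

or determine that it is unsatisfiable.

U=F; G=T; R=F; D=T

  NOT (NOT G) AND (NOT G IFF U) = True
    NOT (NOT G) = True
      NOT G = False
    NOT G IFF U = True
      NOT G = False
  NOT ((R OR NOT D)) = True
    R OR NOT D = False
      NOT D = False
Both conjuncts True, so the formula holds.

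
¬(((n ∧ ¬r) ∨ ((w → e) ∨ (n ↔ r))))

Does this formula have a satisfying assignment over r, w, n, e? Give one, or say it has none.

r = True; w = True; n = False; e = False

  ¬(((n ∧ ¬r) ∨ ((w → e) ∨ (n ↔ r)))) = True
    (n ∧ ¬r) ∨ ((w → e) ∨ (n ↔ r)) = False
      n ∧ ¬r = False
        ¬r = False
      (w → e) ∨ (n ↔ r) = False
        w → e = False
        n ↔ r = False
The formula evaluates to True.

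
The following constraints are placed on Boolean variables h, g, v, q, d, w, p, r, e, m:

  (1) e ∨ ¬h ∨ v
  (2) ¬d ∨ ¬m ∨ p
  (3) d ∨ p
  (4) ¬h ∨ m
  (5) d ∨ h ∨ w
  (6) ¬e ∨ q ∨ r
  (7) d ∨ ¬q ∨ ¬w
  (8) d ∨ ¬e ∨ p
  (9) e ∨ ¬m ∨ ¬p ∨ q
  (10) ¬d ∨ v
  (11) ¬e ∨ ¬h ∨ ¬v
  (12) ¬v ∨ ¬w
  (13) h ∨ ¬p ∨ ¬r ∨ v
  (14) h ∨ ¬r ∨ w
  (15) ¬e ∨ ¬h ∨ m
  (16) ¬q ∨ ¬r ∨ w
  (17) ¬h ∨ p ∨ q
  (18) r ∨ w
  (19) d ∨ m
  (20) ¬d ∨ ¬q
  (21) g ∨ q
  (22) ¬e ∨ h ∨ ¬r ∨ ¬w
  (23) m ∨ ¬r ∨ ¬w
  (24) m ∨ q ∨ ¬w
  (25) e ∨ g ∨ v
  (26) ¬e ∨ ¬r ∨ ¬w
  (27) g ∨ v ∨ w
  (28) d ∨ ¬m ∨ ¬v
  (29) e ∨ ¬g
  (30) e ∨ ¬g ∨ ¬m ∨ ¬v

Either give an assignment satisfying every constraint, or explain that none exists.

Set h = True.
  then (¬h ∨ m) forces m = True.
Set g = True.
  then (e ∨ ¬g) forces e = True.
  then (¬e ∨ ¬h ∨ ¬v) forces v = False.
  then (¬d ∨ v) forces d = False.
  then (d ∨ p) forces p = True.
Try q = True:
  (d ∨ ¬q ∨ ¬w) forces w = False.
  (¬q ∨ ¬r ∨ w) forces r = False.
  clause (r ∨ w) is falsified — backtrack.
So q = False.
  then (¬e ∨ q ∨ r) forces r = True.
  then (¬e ∨ ¬r ∨ ¬w) forces w = False.
All clauses satisfied.

h: True; g: True; v: False; q: False; d: False; w: False; p: True; r: True; e: True; m: True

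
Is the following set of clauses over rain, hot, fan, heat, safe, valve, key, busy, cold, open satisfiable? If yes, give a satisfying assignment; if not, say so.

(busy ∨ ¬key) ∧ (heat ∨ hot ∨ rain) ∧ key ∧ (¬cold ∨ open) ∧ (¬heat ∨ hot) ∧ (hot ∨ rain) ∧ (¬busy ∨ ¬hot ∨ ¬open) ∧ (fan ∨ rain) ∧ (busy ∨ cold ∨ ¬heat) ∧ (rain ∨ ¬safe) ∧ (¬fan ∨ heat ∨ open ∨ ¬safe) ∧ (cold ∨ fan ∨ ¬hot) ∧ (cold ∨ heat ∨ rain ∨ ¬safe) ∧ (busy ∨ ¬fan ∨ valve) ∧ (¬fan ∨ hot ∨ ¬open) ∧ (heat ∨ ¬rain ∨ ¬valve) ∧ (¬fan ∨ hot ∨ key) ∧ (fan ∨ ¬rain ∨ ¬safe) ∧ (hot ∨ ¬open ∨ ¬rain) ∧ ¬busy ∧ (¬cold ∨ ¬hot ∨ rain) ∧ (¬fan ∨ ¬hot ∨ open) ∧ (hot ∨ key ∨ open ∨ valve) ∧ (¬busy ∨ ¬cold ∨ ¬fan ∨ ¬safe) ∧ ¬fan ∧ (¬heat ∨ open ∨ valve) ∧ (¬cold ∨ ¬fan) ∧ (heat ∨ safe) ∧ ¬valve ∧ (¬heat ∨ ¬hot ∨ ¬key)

Unsatisfiable — no assignment works.

Case key = True:
  (busy ∨ ¬key) forces busy = True.
  Clause (¬busy) is falsified — contradiction.
Case key = False:
  Clause (key) is falsified — contradiction.
Both cases fail, so the formula is unsatisfiable.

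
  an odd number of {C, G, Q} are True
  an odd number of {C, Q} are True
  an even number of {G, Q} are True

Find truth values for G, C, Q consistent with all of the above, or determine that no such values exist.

G = False, C = True, Q = False

{C, G, Q}: 1 true → odd ✓
{C, Q}: 1 true → odd ✓
{G, Q}: 0 true → even ✓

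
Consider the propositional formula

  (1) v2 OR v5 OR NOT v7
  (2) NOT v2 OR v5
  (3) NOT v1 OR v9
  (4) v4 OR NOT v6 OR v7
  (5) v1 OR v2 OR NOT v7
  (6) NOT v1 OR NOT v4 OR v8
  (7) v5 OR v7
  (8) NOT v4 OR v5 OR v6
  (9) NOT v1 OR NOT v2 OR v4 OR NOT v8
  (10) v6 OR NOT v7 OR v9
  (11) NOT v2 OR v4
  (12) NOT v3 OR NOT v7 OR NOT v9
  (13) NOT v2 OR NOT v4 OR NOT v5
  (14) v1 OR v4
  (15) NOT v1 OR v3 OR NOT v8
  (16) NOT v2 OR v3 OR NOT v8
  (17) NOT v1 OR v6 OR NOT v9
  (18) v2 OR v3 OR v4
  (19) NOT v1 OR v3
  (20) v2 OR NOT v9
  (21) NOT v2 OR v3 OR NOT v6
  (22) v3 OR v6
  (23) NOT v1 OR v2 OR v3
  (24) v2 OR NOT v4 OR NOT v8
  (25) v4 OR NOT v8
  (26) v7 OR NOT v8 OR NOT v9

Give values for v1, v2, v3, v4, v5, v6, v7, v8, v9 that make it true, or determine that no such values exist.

Set v1 = False.
  then (v1 OR v4) forces v4 = True.
Set v2 = False.
  then (v1 OR v2 OR NOT v7) forces v7 = False.
  then (v5 OR v7) forces v5 = True.
  then (v2 OR NOT v9) forces v9 = False.
  then (v2 OR NOT v4 OR NOT v8) forces v8 = False.
Set v3 = True.
Set v6 = True.
All clauses satisfied.

v1 = False, v2 = False, v3 = True, v4 = True, v5 = True, v6 = True, v7 = False, v8 = False, v9 = False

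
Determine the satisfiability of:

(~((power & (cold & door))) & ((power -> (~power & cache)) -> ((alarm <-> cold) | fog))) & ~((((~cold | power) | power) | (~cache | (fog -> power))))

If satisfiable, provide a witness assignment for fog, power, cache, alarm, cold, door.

fog = True; power = False; cache = True; alarm = True; cold = True; door = True

  ~((power & (cold & door))) & ((power -> (~power & cache)) -> ((alarm <-> cold) | fog)) = True
    ~((power & (cold & door))) = True
      power & (cold & door) = False
        cold & door = True
    (power -> (~power & cache)) -> ((alarm <-> cold) | fog) = True
      power -> (~power & cache) = True
        ~power & cache = True
          ~power = True
      (alarm <-> cold) | fog = True
        alarm <-> cold = True
  ~((((~cold | power) | power) | (~cache | (fog -> power)))) = True
    ((~cold | power) | power) | (~cache | (fog -> power)) = False
      (~cold | power) | power = False
        ~cold | power = False
          ~cold = False
      ~cache | (fog -> power) = False
        ~cache = False
        fog -> power = False
Both conjuncts True, so the formula holds.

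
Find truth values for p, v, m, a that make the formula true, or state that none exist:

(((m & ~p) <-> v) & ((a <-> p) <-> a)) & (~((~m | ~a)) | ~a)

p: True; v: False; m: False; a: False

  ((m & ~p) <-> v) & ((a <-> p) <-> a) = True
    (m & ~p) <-> v = True
      m & ~p = False
        ~p = False
    (a <-> p) <-> a = True
      a <-> p = False
  ~((~m | ~a)) | ~a = True
    ~((~m | ~a)) = False
      ~m | ~a = True
        ~m = True
        ~a = True
    ~a = True
Both conjuncts True, so the formula holds.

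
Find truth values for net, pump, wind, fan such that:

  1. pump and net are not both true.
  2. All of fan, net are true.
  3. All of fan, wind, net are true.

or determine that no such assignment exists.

net = True; pump = False; wind = True; fan = True

  (1) pump=F, net=T — not both ✓
  (2) {fan, net}: all 2 true ✓
  (3) {fan, wind, net}: all 3 true ✓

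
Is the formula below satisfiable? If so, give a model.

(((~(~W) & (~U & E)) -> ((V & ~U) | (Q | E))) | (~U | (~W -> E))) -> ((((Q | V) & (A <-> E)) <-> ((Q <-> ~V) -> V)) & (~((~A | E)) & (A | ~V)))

E=F; Q=T; W=F; V=F; U=T; A=T

  (((~(~W) & (~U & E)) -> ((V & ~U) | (Q | E))) | (~U | (~W -> E))) -> ((((Q | V) & (A <-> E)) <-> ((Q <-> ~V) -> V)) & (~((~A | E)) & (A | ~V))) = True
    ((~(~W) & (~U & E)) -> ((V & ~U) | (Q | E))) | (~U | (~W -> E)) = True
      (~(~W) & (~U & E)) -> ((V & ~U) | (Q | E)) = True
        ~(~W) & (~U & E) = False
          ~(~W) = False
            ~W = True
          ~U & E = False
            ~U = False
        (V & ~U) | (Q | E) = True
          V & ~U = False
            ~U = False
          Q | E = True
      ~U | (~W -> E) = False
        ~U = False
        ~W -> E = False
          ~W = True
    (((Q | V) & (A <-> E)) <-> ((Q <-> ~V) -> V)) & (~((~A | E)) & (A | ~V)) = True
      ((Q | V) & (A <-> E)) <-> ((Q <-> ~V) -> V) = True
        (Q | V) & (A <-> E) = False
          Q | V = True
          A <-> E = False
        (Q <-> ~V) -> V = False
          Q <-> ~V = True
            ~V = True
      ~((~A | E)) & (A | ~V) = True
        ~((~A | E)) = True
          ~A | E = False
            ~A = False
        A | ~V = True
          ~V = True
The formula evaluates to True.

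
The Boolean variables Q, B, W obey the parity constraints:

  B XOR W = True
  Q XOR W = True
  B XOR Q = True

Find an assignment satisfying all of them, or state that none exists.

Adding constraints 1, 2, 3 mod 2: every variable appears an even number of times on the left, so the left side is 0.
But the right sides sum to 1 (mod 2). 0 ≠ 1 — the system is inconsistent.

UNSATISFIABLE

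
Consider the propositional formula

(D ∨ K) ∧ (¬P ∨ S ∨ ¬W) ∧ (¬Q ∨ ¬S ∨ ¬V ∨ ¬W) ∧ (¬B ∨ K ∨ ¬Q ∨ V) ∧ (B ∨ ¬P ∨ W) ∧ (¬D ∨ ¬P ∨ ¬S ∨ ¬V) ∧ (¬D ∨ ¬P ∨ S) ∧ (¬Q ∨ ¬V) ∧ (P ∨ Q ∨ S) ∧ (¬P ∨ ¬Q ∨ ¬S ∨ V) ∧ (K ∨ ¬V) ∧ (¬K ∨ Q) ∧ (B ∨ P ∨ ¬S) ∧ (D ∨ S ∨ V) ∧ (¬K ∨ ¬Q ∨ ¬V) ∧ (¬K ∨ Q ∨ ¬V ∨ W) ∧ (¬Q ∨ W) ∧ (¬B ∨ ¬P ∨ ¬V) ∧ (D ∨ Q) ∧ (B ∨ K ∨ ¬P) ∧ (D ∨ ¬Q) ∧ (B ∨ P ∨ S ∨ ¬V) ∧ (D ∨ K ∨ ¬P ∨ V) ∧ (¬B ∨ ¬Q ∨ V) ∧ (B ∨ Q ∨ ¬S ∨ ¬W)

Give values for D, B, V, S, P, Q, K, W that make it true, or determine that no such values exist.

Try D = False:
  (D ∨ K) forces K = True.
  (¬K ∨ Q) forces Q = True.
  clause (D ∨ ¬Q) is falsified — backtrack.
So D = True.
Set B = True.
Try V = True:
  (¬Q ∨ ¬V) forces Q = False.
  (K ∨ ¬V) forces K = True.
  clause (¬K ∨ Q) is falsified — backtrack.
So V = False.
  then (¬B ∨ ¬Q ∨ V) forces Q = False.
  then (¬K ∨ Q) forces K = False.
Set S = True.
Set P = False.
Set W = False.
All clauses satisfied.

D=T; B=T; V=F; S=T; P=F; Q=F; K=F; W=F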